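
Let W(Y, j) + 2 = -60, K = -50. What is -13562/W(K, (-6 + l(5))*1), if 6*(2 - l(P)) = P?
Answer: 6781/31 ≈ 218.74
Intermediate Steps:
l(P) = 2 - P/6
W(Y, j) = -62 (W(Y, j) = -2 - 60 = -62)
-13562/W(K, (-6 + l(5))*1) = -13562/(-62) = -13562*(-1/62) = 6781/31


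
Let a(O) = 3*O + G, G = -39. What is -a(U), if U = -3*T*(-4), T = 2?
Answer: -33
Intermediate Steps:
U = 24 (U = -3*2*(-4) = -6*(-4) = 24)
a(O) = -39 + 3*O (a(O) = 3*O - 39 = -39 + 3*O)
-a(U) = -(-39 + 3*24) = -(-39 + 72) = -1*33 = -33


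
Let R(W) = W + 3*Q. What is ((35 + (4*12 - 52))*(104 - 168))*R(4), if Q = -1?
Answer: -1984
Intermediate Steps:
R(W) = -3 + W (R(W) = W + 3*(-1) = W - 3 = -3 + W)
((35 + (4*12 - 52))*(104 - 168))*R(4) = ((35 + (4*12 - 52))*(104 - 168))*(-3 + 4) = ((35 + (48 - 52))*(-64))*1 = ((35 - 4)*(-64))*1 = (31*(-64))*1 = -1984*1 = -1984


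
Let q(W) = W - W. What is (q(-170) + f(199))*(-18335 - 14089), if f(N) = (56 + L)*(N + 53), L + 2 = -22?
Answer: -261467136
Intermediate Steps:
q(W) = 0
L = -24 (L = -2 - 22 = -24)
f(N) = 1696 + 32*N (f(N) = (56 - 24)*(N + 53) = 32*(53 + N) = 1696 + 32*N)
(q(-170) + f(199))*(-18335 - 14089) = (0 + (1696 + 32*199))*(-18335 - 14089) = (0 + (1696 + 6368))*(-32424) = (0 + 8064)*(-32424) = 8064*(-32424) = -261467136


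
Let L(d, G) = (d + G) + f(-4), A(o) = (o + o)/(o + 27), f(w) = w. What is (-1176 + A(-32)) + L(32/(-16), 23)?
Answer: -5731/5 ≈ -1146.2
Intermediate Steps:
A(o) = 2*o/(27 + o) (A(o) = (2*o)/(27 + o) = 2*o/(27 + o))
L(d, G) = -4 + G + d (L(d, G) = (d + G) - 4 = (G + d) - 4 = -4 + G + d)
(-1176 + A(-32)) + L(32/(-16), 23) = (-1176 + 2*(-32)/(27 - 32)) + (-4 + 23 + 32/(-16)) = (-1176 + 2*(-32)/(-5)) + (-4 + 23 + 32*(-1/16)) = (-1176 + 2*(-32)*(-⅕)) + (-4 + 23 - 2) = (-1176 + 64/5) + 17 = -5816/5 + 17 = -5731/5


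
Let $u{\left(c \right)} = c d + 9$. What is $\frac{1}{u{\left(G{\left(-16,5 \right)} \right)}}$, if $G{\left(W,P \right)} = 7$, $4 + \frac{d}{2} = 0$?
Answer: $- \frac{1}{47} \approx -0.021277$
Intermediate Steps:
$d = -8$ ($d = -8 + 2 \cdot 0 = -8 + 0 = -8$)
$u{\left(c \right)} = 9 - 8 c$ ($u{\left(c \right)} = c \left(-8\right) + 9 = - 8 c + 9 = 9 - 8 c$)
$\frac{1}{u{\left(G{\left(-16,5 \right)} \right)}} = \frac{1}{9 - 56} = \frac{1}{-47} = - \frac{1}{47}$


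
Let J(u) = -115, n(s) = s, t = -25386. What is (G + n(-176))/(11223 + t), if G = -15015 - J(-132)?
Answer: 15076/14163 ≈ 1.0645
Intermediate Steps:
G = -14900 (G = -15015 - 1*(-115) = -15015 + 115 = -14900)
(G + n(-176))/(11223 + t) = (-14900 - 176)/(11223 - 25386) = -15076/(-14163) = -15076*(-1/14163) = 15076/14163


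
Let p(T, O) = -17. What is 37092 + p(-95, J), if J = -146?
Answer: 37075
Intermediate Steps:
37092 + p(-95, J) = 37092 - 17 = 37075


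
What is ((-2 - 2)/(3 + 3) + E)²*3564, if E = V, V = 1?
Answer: 396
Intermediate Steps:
E = 1
((-2 - 2)/(3 + 3) + E)²*3564 = ((-2 - 2)/(3 + 3) + 1)²*3564 = (-4/6 + 1)²*3564 = (-4*⅙ + 1)²*3564 = (-⅔ + 1)²*3564 = (⅓)²*3564 = (⅑)*3564 = 396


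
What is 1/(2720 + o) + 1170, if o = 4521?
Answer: 8471971/7241 ≈ 1170.0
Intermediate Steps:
1/(2720 + o) + 1170 = 1/(2720 + 4521) + 1170 = 1/7241 + 1170 = 8471971/7241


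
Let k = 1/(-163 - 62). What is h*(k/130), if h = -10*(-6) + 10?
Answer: -7/2925 ≈ -0.0023932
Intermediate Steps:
k = -1/225 (k = 1/(-225) = -1/225 ≈ -0.0044444)
h = 70 (h = 60 + 10 = 70)
h*(k/130) = 70*(-1/225/130) = 70*(-1/225*1/130) = 70*(-1/29250) = -7/2925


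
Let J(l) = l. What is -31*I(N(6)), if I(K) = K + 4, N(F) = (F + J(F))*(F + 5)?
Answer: -4216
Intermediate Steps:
N(F) = 2*F*(5 + F) (N(F) = (F + F)*(F + 5) = (2*F)*(5 + F) = 2*F*(5 + F))
I(K) = 4 + K
-31*I(N(6)) = -31*(4 + 2*6*(5 + 6)) = -31*(4 + 2*6*11) = -31*(4 + 132) = -31*136 = -4216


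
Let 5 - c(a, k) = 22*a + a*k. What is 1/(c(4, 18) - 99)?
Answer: -1/254 ≈ -0.0039370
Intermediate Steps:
c(a, k) = 5 - 22*a - a*k (c(a, k) = 5 - (22*a + a*k) = 5 + (-22*a - a*k) = 5 - 22*a - a*k)
1/(c(4, 18) - 99) = 1/((5 - 22*4 - 1*4*18) - 99) = 1/((5 - 88 - 72) - 99) = 1/(-155 - 99) = 1/(-254) = -1/254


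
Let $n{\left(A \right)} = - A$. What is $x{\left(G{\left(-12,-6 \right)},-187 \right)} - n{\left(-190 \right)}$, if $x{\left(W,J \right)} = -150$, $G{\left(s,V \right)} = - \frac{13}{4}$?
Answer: $-340$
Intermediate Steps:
$G{\left(s,V \right)} = - \frac{13}{4}$ ($G{\left(s,V \right)} = \left(-13\right) \frac{1}{4} = - \frac{13}{4}$)
$x{\left(G{\left(-12,-6 \right)},-187 \right)} - n{\left(-190 \right)} = -150 - \left(-1\right) \left(-190\right) = -150 - 190 = -340$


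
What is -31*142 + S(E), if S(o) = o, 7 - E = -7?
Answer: -4388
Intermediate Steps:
E = 14 (E = 7 - 1*(-7) = 7 + 7 = 14)
-31*142 + S(E) = -31*142 + 14 = -4402 + 14 = -4388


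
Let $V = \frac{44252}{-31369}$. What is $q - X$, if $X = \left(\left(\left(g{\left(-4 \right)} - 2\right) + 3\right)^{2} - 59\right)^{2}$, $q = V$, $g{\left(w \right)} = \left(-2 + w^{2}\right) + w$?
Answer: $- \frac{9278976}{2413} \approx -3845.4$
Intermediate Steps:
$g{\left(w \right)} = -2 + w + w^{2}$
$V = - \frac{3404}{2413}$ ($V = 44252 \left(- \frac{1}{31369}\right) = - \frac{3404}{2413} \approx -1.4107$)
$q = - \frac{3404}{2413} \approx -1.4107$
$X = 3844$ ($X = \left(\left(\left(\left(-2 - 4 + \left(-4\right)^{2}\right) - 2\right) + 3\right)^{2} - 59\right)^{2} = \left(\left(\left(\left(-2 - 4 + 16\right) - 2\right) + 3\right)^{2} - 59\right)^{2} = \left(\left(\left(10 - 2\right) + 3\right)^{2} - 59\right)^{2} = \left(\left(8 + 3\right)^{2} - 59\right)^{2} = \left(11^{2} - 59\right)^{2} = \left(121 - 59\right)^{2} = 62^{2} = 3844$)
$q - X = - \frac{3404}{2413} - 3844 = - \frac{9278976}{2413}$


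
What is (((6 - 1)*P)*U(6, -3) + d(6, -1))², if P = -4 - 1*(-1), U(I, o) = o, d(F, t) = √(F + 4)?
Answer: (45 + √10)² ≈ 2319.6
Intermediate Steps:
d(F, t) = √(4 + F)
P = -3 (P = -4 + 1 = -3)
(((6 - 1)*P)*U(6, -3) + d(6, -1))² = (((6 - 1)*(-3))*(-3) + √(4 + 6))² = ((5*(-3))*(-3) + √10)² = (-15*(-3) + √10)² = (45 + √10)²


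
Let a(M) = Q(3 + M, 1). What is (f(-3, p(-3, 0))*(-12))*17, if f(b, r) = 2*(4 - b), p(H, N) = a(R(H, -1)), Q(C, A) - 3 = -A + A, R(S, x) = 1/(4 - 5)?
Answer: -2856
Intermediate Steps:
R(S, x) = -1 (R(S, x) = 1/(-1) = -1)
Q(C, A) = 3 (Q(C, A) = 3 + (-A + A) = 3 + 0 = 3)
a(M) = 3
p(H, N) = 3
f(b, r) = 8 - 2*b
(f(-3, p(-3, 0))*(-12))*17 = ((8 - 2*(-3))*(-12))*17 = ((8 + 6)*(-12))*17 = (14*(-12))*17 = -168*17 = -2856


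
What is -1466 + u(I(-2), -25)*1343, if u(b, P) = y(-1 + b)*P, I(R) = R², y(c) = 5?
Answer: -169341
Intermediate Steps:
u(b, P) = 5*P
-1466 + u(I(-2), -25)*1343 = -1466 + (5*(-25))*1343 = -1466 - 125*1343 = -1466 - 167875 = -169341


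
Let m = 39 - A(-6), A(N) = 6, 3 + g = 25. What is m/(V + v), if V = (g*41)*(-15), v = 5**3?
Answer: -33/13405 ≈ -0.0024618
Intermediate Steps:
v = 125
g = 22 (g = -3 + 25 = 22)
V = -13530 (V = (22*41)*(-15) = 902*(-15) = -13530)
m = 33 (m = 39 - 1*6 = 39 - 6 = 33)
m/(V + v) = 33/(-13530 + 125) = 33/(-13405) = -1/13405*33 = -33/13405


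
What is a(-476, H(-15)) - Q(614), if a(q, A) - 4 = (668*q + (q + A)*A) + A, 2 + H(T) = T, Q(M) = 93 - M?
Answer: -309079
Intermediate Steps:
H(T) = -2 + T
a(q, A) = 4 + A + 668*q + A*(A + q) (a(q, A) = 4 + ((668*q + (q + A)*A) + A) = 4 + ((668*q + (A + q)*A) + A) = 4 + ((668*q + A*(A + q)) + A) = 4 + (A + 668*q + A*(A + q)) = 4 + A + 668*q + A*(A + q))
a(-476, H(-15)) - Q(614) = (4 + (-2 - 15) + (-2 - 15)**2 + 668*(-476) + (-2 - 15)*(-476)) - (93 - 1*614) = (4 - 17 + (-17)**2 - 317968 - 17*(-476)) - (93 - 614) = (4 - 17 + 289 - 317968 + 8092) - 1*(-521) = -309600 + 521 = -309079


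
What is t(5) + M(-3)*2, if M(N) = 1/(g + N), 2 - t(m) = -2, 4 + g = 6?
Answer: 2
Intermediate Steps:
g = 2 (g = -4 + 6 = 2)
t(m) = 4 (t(m) = 2 - 1*(-2) = 2 + 2 = 4)
M(N) = 1/(2 + N)
t(5) + M(-3)*2 = 4 + 2/(2 - 3) = 4 + 2/(-1) = 4 - 1*2 = 4 - 2 = 2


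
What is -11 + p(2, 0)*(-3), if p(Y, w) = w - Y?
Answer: -5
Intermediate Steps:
-11 + p(2, 0)*(-3) = -11 + (0 - 1*2)*(-3) = -11 + (0 - 2)*(-3) = -11 - 2*(-3) = -11 + 6 = -5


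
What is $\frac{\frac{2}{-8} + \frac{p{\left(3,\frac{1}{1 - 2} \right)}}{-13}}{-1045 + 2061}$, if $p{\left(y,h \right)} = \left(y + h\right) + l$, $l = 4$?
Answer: $- \frac{37}{52832} \approx -0.00070033$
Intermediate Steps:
$p{\left(y,h \right)} = 4 + h + y$ ($p{\left(y,h \right)} = \left(y + h\right) + 4 = \left(h + y\right) + 4 = 4 + h + y$)
$\frac{\frac{2}{-8} + \frac{p{\left(3,\frac{1}{1 - 2} \right)}}{-13}}{-1045 + 2061} = \frac{\frac{2}{-8} + \frac{4 + \frac{1}{1 - 2} + 3}{-13}}{-1045 + 2061} = \frac{2 \left(- \frac{1}{8}\right) + \left(4 + \frac{1}{-1} + 3\right) \left(- \frac{1}{13}\right)}{1016} = \frac{- \frac{1}{4} + \left(4 - 1 + 3\right) \left(- \frac{1}{13}\right)}{1016} = \frac{- \frac{1}{4} + 6 \left(- \frac{1}{13}\right)}{1016} = \frac{- \frac{1}{4} - \frac{6}{13}}{1016} = \frac{1}{1016} \left(- \frac{37}{52}\right) = - \frac{37}{52832}$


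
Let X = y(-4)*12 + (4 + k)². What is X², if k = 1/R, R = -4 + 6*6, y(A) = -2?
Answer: 62964225/1048576 ≈ 60.047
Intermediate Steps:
R = 32 (R = -4 + 36 = 32)
k = 1/32 ≈ 0.031250
X = -7935/1024 (X = -2*12 + (4 + 1/32)² = -24 + (129/32)² = -24 + 16641/1024 = -7935/1024 ≈ -7.7490)
X² = (-7935/1024)² = 62964225/1048576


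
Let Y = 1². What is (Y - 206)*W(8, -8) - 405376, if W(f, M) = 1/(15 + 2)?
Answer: -6891597/17 ≈ -4.0539e+5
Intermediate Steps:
W(f, M) = 1/17
Y = 1
(Y - 206)*W(8, -8) - 405376 = (1 - 206)*(1/17) - 405376 = -205*1/17 - 405376 = -205/17 - 405376 = -6891597/17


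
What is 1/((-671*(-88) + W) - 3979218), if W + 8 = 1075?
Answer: -1/3919103 ≈ -2.5516e-7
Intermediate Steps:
W = 1067 (W = -8 + 1075 = 1067)
1/((-671*(-88) + W) - 3979218) = 1/((-671*(-88) + 1067) - 3979218) = 1/((59048 + 1067) - 3979218) = 1/(60115 - 3979218) = 1/(-3919103) = -1/3919103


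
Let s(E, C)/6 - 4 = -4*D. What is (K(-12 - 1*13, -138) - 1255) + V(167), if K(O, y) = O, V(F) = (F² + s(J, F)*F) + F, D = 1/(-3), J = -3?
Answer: 32120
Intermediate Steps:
D = -⅓ ≈ -0.33333
s(E, C) = 32 (s(E, C) = 24 + 6*(-4*(-⅓)) = 24 + 6*(4/3) = 24 + 8 = 32)
V(F) = F² + 33*F (V(F) = (F² + 32*F) + F = F² + 33*F)
(K(-12 - 1*13, -138) - 1255) + V(167) = ((-12 - 1*13) - 1255) + 167*(33 + 167) = ((-12 - 13) - 1255) + 167*200 = (-25 - 1255) + 33400 = -1280 + 33400 = 32120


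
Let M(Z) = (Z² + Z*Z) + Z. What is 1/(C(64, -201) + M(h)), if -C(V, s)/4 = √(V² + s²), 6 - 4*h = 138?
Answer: 2145/3889073 + 4*√44497/3889073 ≈ 0.00076851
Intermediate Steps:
h = -33 (h = 3/2 - ¼*138 = 3/2 - 69/2 = -33)
M(Z) = Z + 2*Z² (M(Z) = (Z² + Z²) + Z = 2*Z² + Z = Z + 2*Z²)
C(V, s) = -4*√(V² + s²)
1/(C(64, -201) + M(h)) = 1/(-4*√(64² + (-201)²) - 33*(1 + 2*(-33))) = 1/(-4*√(4096 + 40401) - 33*(1 - 66)) = 1/(-4*√44497 - 33*(-65)) = 1/(-4*√44497 + 2145) = 1/(2145 - 4*√44497)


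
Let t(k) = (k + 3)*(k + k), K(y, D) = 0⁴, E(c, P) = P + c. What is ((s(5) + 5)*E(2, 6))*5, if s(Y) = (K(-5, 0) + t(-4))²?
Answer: 2760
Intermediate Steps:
K(y, D) = 0
t(k) = 2*k*(3 + k) (t(k) = (3 + k)*(2*k) = 2*k*(3 + k))
s(Y) = 64 (s(Y) = (0 + 2*(-4)*(3 - 4))² = (0 + 2*(-4)*(-1))² = (0 + 8)² = 8² = 64)
((s(5) + 5)*E(2, 6))*5 = ((64 + 5)*(6 + 2))*5 = (69*8)*5 = 552*5 = 2760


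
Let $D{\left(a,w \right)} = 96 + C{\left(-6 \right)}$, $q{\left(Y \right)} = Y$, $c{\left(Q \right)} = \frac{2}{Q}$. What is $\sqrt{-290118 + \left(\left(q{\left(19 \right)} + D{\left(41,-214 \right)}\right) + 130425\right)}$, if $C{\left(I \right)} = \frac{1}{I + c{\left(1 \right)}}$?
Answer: $\frac{13 i \sqrt{3777}}{2} \approx 399.47 i$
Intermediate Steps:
$C{\left(I \right)} = \frac{1}{2 + I}$ ($C{\left(I \right)} = \frac{1}{I + \frac{2}{1}} = \frac{1}{I + 2 \cdot 1} = \frac{1}{I + 2} = \frac{1}{2 + I}$)
$D{\left(a,w \right)} = \frac{383}{4}$ ($D{\left(a,w \right)} = 96 + \frac{1}{2 - 6} = 96 + \frac{1}{-4} = 96 - \frac{1}{4} = \frac{383}{4}$)
$\sqrt{-290118 + \left(\left(q{\left(19 \right)} + D{\left(41,-214 \right)}\right) + 130425\right)} = \sqrt{-290118 + \left(\left(19 + \frac{383}{4}\right) + 130425\right)} = \sqrt{-290118 + \left(\frac{459}{4} + 130425\right)} = \sqrt{-290118 + \frac{522159}{4}} = \sqrt{- \frac{638313}{4}} = \frac{13 i \sqrt{3777}}{2}$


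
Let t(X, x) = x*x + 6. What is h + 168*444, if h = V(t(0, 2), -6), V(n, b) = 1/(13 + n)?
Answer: 1715617/23 ≈ 74592.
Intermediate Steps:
t(X, x) = 6 + x² (t(X, x) = x² + 6 = 6 + x²)
h = 1/23 (h = 1/(13 + (6 + 2²)) = 1/(13 + (6 + 4)) = 1/(13 + 10) = 1/23 ≈ 0.043478)
h + 168*444 = 1/23 + 168*444 = 1/23 + 74592 = 1715617/23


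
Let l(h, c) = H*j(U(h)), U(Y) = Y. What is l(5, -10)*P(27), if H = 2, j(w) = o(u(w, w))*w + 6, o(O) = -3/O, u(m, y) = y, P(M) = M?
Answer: 162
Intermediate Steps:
j(w) = 3 (j(w) = (-3/w)*w + 6 = -3 + 6 = 3)
l(h, c) = 6 (l(h, c) = 2*3 = 6)
l(5, -10)*P(27) = 6*27 = 162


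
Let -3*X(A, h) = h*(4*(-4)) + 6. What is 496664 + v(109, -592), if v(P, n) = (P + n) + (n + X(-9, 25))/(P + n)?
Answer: 718967651/1449 ≈ 4.9618e+5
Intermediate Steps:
X(A, h) = -2 + 16*h/3 (X(A, h) = -(h*(4*(-4)) + 6)/3 = -(h*(-16) + 6)/3 = -(-16*h + 6)/3 = -(6 - 16*h)/3 = -2 + 16*h/3)
v(P, n) = P + n + (394/3 + n)/(P + n) (v(P, n) = (P + n) + (n + (-2 + (16/3)*25))/(P + n) = (P + n) + (n + (-2 + 400/3))/(P + n) = (P + n) + (n + 394/3)/(P + n) = (P + n) + (394/3 + n)/(P + n) = P + n + (394/3 + n)/(P + n))
496664 + v(109, -592) = 496664 + (394/3 - 592 + 109² + (-592)² + 2*109*(-592))/(109 - 592) = 496664 + (394/3 - 592 + 11881 + 350464 - 129056)/(-483) = 496664 - 1/483*698485/3 = 496664 - 698485/1449 = 718967651/1449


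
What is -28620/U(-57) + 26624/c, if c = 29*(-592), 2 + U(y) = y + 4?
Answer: 6123548/11803 ≈ 518.81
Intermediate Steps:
U(y) = 2 + y (U(y) = -2 + (y + 4) = -2 + (4 + y) = 2 + y)
c = -17168
-28620/U(-57) + 26624/c = -28620/(2 - 57) + 26624/(-17168) = -28620/(-55) + 26624*(-1/17168) = -28620*(-1/55) - 1664/1073 = 5724/11 - 1664/1073 = 6123548/11803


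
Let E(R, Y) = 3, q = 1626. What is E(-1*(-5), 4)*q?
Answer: 4878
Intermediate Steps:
E(-1*(-5), 4)*q = 3*1626 = 4878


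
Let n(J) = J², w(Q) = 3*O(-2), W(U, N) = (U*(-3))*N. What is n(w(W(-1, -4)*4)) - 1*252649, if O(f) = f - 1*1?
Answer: -252568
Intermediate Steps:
O(f) = -1 + f (O(f) = f - 1 = -1 + f)
W(U, N) = -3*N*U (W(U, N) = (-3*U)*N = -3*N*U)
w(Q) = -9 (w(Q) = 3*(-1 - 2) = 3*(-3) = -9)
n(w(W(-1, -4)*4)) - 1*252649 = (-9)² - 1*252649 = 81 - 252649 = -252568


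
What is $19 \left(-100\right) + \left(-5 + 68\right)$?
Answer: $-1837$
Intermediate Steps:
$19 \left(-100\right) + \left(-5 + 68\right) = -1900 + 63 = -1837$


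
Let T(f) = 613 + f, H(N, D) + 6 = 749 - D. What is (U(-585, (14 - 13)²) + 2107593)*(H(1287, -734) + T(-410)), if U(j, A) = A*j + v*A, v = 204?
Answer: 3540116160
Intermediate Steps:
U(j, A) = 204*A + A*j (U(j, A) = A*j + 204*A = 204*A + A*j)
H(N, D) = 743 - D (H(N, D) = -6 + (749 - D) = 743 - D)
(U(-585, (14 - 13)²) + 2107593)*(H(1287, -734) + T(-410)) = ((14 - 13)²*(204 - 585) + 2107593)*((743 - 1*(-734)) + (613 - 410)) = (1²*(-381) + 2107593)*((743 + 734) + 203) = (1*(-381) + 2107593)*(1477 + 203) = (-381 + 2107593)*1680 = 2107212*1680 = 3540116160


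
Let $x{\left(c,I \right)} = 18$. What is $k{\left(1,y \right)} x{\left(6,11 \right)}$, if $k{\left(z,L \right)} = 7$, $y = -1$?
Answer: $126$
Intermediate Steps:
$k{\left(1,y \right)} x{\left(6,11 \right)} = 7 \cdot 18 = 126$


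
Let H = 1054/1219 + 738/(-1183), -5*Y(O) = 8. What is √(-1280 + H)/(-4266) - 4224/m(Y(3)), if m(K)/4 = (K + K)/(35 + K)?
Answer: 11022 - 5*I*√157477479229/236611557 ≈ 11022.0 - 0.0083858*I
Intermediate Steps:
Y(O) = -8/5 (Y(O) = -⅕*8 = -8/5)
m(K) = 8*K/(35 + K) (m(K) = 4*((K + K)/(35 + K)) = 4*((2*K)/(35 + K)) = 4*(2*K/(35 + K)) = 8*K/(35 + K))
H = 347260/1442077 (H = 1054*(1/1219) + 738*(-1/1183) = 1054/1219 - 738/1183 = 347260/1442077 ≈ 0.24081)
√(-1280 + H)/(-4266) - 4224/m(Y(3)) = √(-1280 + 347260/1442077)/(-4266) - 4224/(8*(-8/5)/(35 - 8/5)) = √(-1845511300/1442077)*(-1/4266) - 4224/(8*(-8/5)/(167/5)) = (10*I*√157477479229/110929)*(-1/4266) - 4224/(8*(-8/5)*(5/167)) = -5*I*√157477479229/236611557 - 4224/(-64/167) = -5*I*√157477479229/236611557 - 4224*(-167/64) = -5*I*√157477479229/236611557 + 11022 = 11022 - 5*I*√157477479229/236611557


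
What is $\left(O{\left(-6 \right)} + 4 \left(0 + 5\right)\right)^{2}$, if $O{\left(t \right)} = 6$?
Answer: $676$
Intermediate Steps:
$\left(O{\left(-6 \right)} + 4 \left(0 + 5\right)\right)^{2} = \left(6 + 4 \left(0 + 5\right)\right)^{2} = \left(6 + 4 \cdot 5\right)^{2} = \left(6 + 20\right)^{2} = 26^{2} = 676$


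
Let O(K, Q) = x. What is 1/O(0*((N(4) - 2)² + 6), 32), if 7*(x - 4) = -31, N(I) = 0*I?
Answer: -7/3 ≈ -2.3333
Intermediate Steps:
N(I) = 0
x = -3/7 (x = 4 + (⅐)*(-31) = 4 - 31/7 = -3/7 ≈ -0.42857)
O(K, Q) = -3/7
1/O(0*((N(4) - 2)² + 6), 32) = 1/(-3/7) = -7/3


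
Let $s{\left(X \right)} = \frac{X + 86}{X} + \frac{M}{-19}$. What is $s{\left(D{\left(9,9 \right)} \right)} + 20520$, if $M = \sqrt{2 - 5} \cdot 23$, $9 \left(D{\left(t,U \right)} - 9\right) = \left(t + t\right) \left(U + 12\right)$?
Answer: $\frac{1046657}{51} - \frac{23 i \sqrt{3}}{19} \approx 20523.0 - 2.0967 i$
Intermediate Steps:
$D{\left(t,U \right)} = 9 + \frac{2 t \left(12 + U\right)}{9}$ ($D{\left(t,U \right)} = 9 + \frac{\left(t + t\right) \left(U + 12\right)}{9} = 9 + \frac{2 t \left(12 + U\right)}{9}$)
$M = 23 i \sqrt{3}$ ($M = \sqrt{-3} \cdot 23 = i \sqrt{3} \cdot 23 = 23 i \sqrt{3} \approx 39.837 i$)
$s{\left(X \right)} = \frac{86 + X}{X} - \frac{23 i \sqrt{3}}{19}$ ($s{\left(X \right)} = \frac{X + 86}{X} + \frac{23 i \sqrt{3}}{-19} = \frac{86 + X}{X} + 23 i \sqrt{3} \left(- \frac{1}{19}\right) = \frac{86 + X}{X} - \frac{23 i \sqrt{3}}{19}$)
$s{\left(D{\left(9,9 \right)} \right)} + 20520 = \left(1 + \frac{86}{9 + \frac{8}{3} \cdot 9 + \frac{2}{9} \cdot 9 \cdot 9} - \frac{23 i \sqrt{3}}{19}\right) + 20520 = \left(1 + \frac{86}{9 + 24 + 18} - \frac{23 i \sqrt{3}}{19}\right) + 20520 = \left(1 + \frac{86}{51} - \frac{23 i \sqrt{3}}{19}\right) + 20520 = \left(\frac{137}{51} - \frac{23 i \sqrt{3}}{19}\right) + 20520 = \frac{1046657}{51} - \frac{23 i \sqrt{3}}{19}$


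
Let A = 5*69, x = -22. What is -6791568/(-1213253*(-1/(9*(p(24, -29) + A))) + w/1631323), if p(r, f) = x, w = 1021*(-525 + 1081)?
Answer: -4601050547505264/282979679693 ≈ -16259.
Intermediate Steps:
w = 567676 (w = 1021*556 = 567676)
p(r, f) = -22
A = 345
-6791568/(-1213253*(-1/(9*(p(24, -29) + A))) + w/1631323) = -6791568/(-1213253*(-1/(9*(-22 + 345))) + 567676/1631323) = -6791568/(-1213253/(323*(-9)) + 567676*(1/1631323)) = -6791568/(-1213253/(-2907) + 567676/1631323) = -6791568/(-1213253*(-1/2907) + 567676/1631323) = -6791568/(1213253/2907 + 567676/1631323) = -6791568/1980857757851/4742255961 = -6791568*4742255961/1980857757851 = -4601050547505264/282979679693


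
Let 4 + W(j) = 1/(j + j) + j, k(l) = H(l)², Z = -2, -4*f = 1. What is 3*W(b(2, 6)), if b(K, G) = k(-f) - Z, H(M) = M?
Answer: -895/176 ≈ -5.0852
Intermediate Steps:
f = -¼ (f = -¼*1 = -¼ ≈ -0.25000)
k(l) = l²
b(K, G) = 33/16 (b(K, G) = (-1*(-¼))² - 1*(-2) = (¼)² + 2 = 1/16 + 2 = 33/16)
W(j) = -4 + j + 1/(2*j) (W(j) = -4 + (1/(j + j) + j) = -4 + (1/(2*j) + j) = -4 + (j + 1/(2*j)) = -4 + j + 1/(2*j))
3*W(b(2, 6)) = 3*(-4 + 33/16 + 1/(2*(33/16))) = 3*(-4 + 33/16 + (½)*(16/33)) = 3*(-4 + 33/16 + 8/33) = 3*(-895/528) = -895/176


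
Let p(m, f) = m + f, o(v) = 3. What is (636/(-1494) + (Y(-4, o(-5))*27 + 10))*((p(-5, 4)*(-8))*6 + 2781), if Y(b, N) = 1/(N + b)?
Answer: -4091677/83 ≈ -49297.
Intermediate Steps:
p(m, f) = f + m
(636/(-1494) + (Y(-4, o(-5))*27 + 10))*((p(-5, 4)*(-8))*6 + 2781) = (636/(-1494) + (27/(3 - 4) + 10))*(((4 - 5)*(-8))*6 + 2781) = (636*(-1/1494) + (27/(-1) + 10))*(-1*(-8)*6 + 2781) = (-106/249 + (-1*27 + 10))*(8*6 + 2781) = (-106/249 + (-27 + 10))*(48 + 2781) = (-106/249 - 17)*2829 = -4339/249*2829 = -4091677/83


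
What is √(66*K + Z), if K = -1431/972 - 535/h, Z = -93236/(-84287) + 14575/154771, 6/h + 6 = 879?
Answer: I*√31475431597861507309400477130/78271099662 ≈ 2266.6*I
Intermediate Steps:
h = 2/291 (h = 6/(-6 + 879) = 6/873 = 6*(1/873) = 2/291 ≈ 0.0068729)
Z = 15658711981/13045183277 (Z = -93236*(-1/84287) + 14575*(1/154771) = 93236/84287 + 14575/154771 = 15658711981/13045183277 ≈ 1.2003)
K = -2802383/36 (K = -1431/972 - 535/2/291 = -1431*1/972 - 535*291/2 = -53/36 - 155685/2 = -2802383/36 ≈ -77844.)
√(66*K + Z) = √(66*(-2802383/36) + 15658711981/13045183277) = √(-30826213/6 + 15658711981/13045183277) = √(-402133504368568115/78271099662) = I*√31475431597861507309400477130/78271099662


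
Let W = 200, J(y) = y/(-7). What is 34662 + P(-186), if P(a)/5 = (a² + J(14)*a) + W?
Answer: 210502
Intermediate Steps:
J(y) = -y/7 (J(y) = y*(-⅐) = -y/7)
P(a) = 1000 - 10*a + 5*a² (P(a) = 5*((a² + (-⅐*14)*a) + 200) = 5*((a² - 2*a) + 200) = 5*(200 + a² - 2*a) = 1000 - 10*a + 5*a²)
34662 + P(-186) = 34662 + (1000 - 10*(-186) + 5*(-186)²) = 34662 + (1000 + 1860 + 5*34596) = 34662 + (1000 + 1860 + 172980) = 34662 + 175840 = 210502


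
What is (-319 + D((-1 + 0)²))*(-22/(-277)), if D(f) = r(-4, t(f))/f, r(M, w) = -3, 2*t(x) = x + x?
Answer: -7084/277 ≈ -25.574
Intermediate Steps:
t(x) = x (t(x) = (x + x)/2 = (2*x)/2 = x)
D(f) = -3/f
(-319 + D((-1 + 0)²))*(-22/(-277)) = (-319 - 3/(-1 + 0)²)*(-22/(-277)) = (-319 - 3/((-1)²))*(-22*(-1/277)) = (-319 - 3/1)*(22/277) = (-319 - 3*1)*(22/277) = (-319 - 3)*(22/277) = -322*22/277 = -7084/277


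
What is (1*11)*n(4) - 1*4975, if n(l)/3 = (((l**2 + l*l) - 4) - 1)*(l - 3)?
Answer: -4084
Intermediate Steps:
n(l) = 3*(-5 + 2*l**2)*(-3 + l) (n(l) = 3*((((l**2 + l*l) - 4) - 1)*(l - 3)) = 3*((((l**2 + l**2) - 4) - 1)*(-3 + l)) = 3*(((2*l**2 - 4) - 1)*(-3 + l)) = 3*(((-4 + 2*l**2) - 1)*(-3 + l)) = 3*((-5 + 2*l**2)*(-3 + l)) = 3*(-5 + 2*l**2)*(-3 + l))
(1*11)*n(4) - 1*4975 = (1*11)*(45 - 18*4**2 - 15*4 + 6*4**3) - 1*4975 = 11*(45 - 18*16 - 60 + 6*64) - 4975 = 11*(45 - 288 - 60 + 384) - 4975 = 11*81 - 4975 = 891 - 4975 = -4084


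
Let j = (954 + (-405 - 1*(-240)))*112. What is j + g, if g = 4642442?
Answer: 4730810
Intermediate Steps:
j = 88368 (j = (954 + (-405 + 240))*112 = (954 - 165)*112 = 789*112 = 88368)
j + g = 88368 + 4642442 = 4730810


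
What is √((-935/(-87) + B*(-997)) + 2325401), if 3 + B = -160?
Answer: √18831087273/87 ≈ 1577.3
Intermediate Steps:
B = -163 (B = -3 - 160 = -163)
√((-935/(-87) + B*(-997)) + 2325401) = √((-935/(-87) - 163*(-997)) + 2325401) = √((-935*(-1/87) + 162511) + 2325401) = √((935/87 + 162511) + 2325401) = √(14139392/87 + 2325401) = √(216449279/87) = √18831087273/87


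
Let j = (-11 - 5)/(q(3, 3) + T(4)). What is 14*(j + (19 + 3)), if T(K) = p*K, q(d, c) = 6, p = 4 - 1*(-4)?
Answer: 5740/19 ≈ 302.11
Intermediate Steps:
p = 8 (p = 4 + 4 = 8)
T(K) = 8*K
j = -8/19 (j = (-11 - 5)/(6 + 8*4) = -16/(6 + 32) = -16/38 = -16*1/38 = -8/19 ≈ -0.42105)
14*(j + (19 + 3)) = 14*(-8/19 + (19 + 3)) = 14*(-8/19 + 22) = 14*(410/19) = 5740/19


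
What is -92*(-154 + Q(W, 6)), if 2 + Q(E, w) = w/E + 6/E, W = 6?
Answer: 14168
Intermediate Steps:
Q(E, w) = -2 + 6/E + w/E (Q(E, w) = -2 + (w/E + 6/E) = -2 + (6/E + w/E) = -2 + 6/E + w/E)
-92*(-154 + Q(W, 6)) = -92*(-154 + (6 + 6 - 2*6)/6) = -92*(-154 + (6 + 6 - 12)/6) = -92*(-154 + (⅙)*0) = -92*(-154 + 0) = -92*(-154) = 14168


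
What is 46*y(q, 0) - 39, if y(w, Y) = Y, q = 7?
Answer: -39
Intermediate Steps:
46*y(q, 0) - 39 = 46*0 - 39 = 0 - 39 = -39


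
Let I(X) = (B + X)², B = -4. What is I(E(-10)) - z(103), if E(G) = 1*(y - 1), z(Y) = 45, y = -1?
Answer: -9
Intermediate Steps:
E(G) = -2 (E(G) = 1*(-1 - 1) = 1*(-2) = -2)
I(X) = (-4 + X)²
I(E(-10)) - z(103) = (-4 - 2)² - 1*45 = (-6)² - 45 = 36 - 45 = -9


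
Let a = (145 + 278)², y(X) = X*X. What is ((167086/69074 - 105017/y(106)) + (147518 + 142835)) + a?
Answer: 182105820305443/388057732 ≈ 4.6928e+5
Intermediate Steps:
y(X) = X²
a = 178929 (a = 423² = 178929)
((167086/69074 - 105017/y(106)) + (147518 + 142835)) + a = ((167086/69074 - 105017/(106²)) + (147518 + 142835)) + 178929 = ((167086*(1/69074) - 105017/11236) + 290353) + 178929 = ((83543/34537 - 105017*1/11236) + 290353) + 178929 = ((83543/34537 - 105017/11236) + 290353) + 178929 = (-2688282981/388057732 + 290353) + 178929 = 112671038376415/388057732 + 178929 = 182105820305443/388057732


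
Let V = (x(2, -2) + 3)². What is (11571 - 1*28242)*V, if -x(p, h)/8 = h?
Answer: -6018231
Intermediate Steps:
x(p, h) = -8*h
V = 361 (V = (-8*(-2) + 3)² = (16 + 3)² = 19² = 361)
(11571 - 1*28242)*V = (11571 - 1*28242)*361 = (11571 - 28242)*361 = -16671*361 = -6018231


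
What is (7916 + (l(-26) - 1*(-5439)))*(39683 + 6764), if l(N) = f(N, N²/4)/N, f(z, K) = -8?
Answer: 8064081693/13 ≈ 6.2031e+8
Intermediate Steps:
l(N) = -8/N
(7916 + (l(-26) - 1*(-5439)))*(39683 + 6764) = (7916 + (-8/(-26) - 1*(-5439)))*(39683 + 6764) = (7916 + (-8*(-1/26) + 5439))*46447 = (7916 + (4/13 + 5439))*46447 = (7916 + 70711/13)*46447 = (173619/13)*46447 = 8064081693/13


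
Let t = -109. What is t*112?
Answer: -12208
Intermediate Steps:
t*112 = -109*112 = -12208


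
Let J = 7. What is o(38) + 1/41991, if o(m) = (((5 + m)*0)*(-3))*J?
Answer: 1/41991 ≈ 2.3815e-5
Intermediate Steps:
o(m) = 0 (o(m) = (((5 + m)*0)*(-3))*7 = (0*(-3))*7 = 0*7 = 0)
o(38) + 1/41991 = 0 + 1/41991 = 1/41991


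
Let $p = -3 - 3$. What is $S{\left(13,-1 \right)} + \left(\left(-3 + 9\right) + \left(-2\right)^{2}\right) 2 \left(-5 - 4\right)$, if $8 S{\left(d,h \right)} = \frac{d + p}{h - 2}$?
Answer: $- \frac{4327}{24} \approx -180.29$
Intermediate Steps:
$p = -6$
$S{\left(d,h \right)} = \frac{-6 + d}{8 \left(-2 + h\right)}$ ($S{\left(d,h \right)} = \frac{\left(d - 6\right) \frac{1}{h - 2}}{8} = \frac{\left(-6 + d\right) \frac{1}{-2 + h}}{8} = \frac{\frac{1}{-2 + h} \left(-6 + d\right)}{8} = \frac{-6 + d}{8 \left(-2 + h\right)}$)
$S{\left(13,-1 \right)} + \left(\left(-3 + 9\right) + \left(-2\right)^{2}\right) 2 \left(-5 - 4\right) = \frac{-6 + 13}{8 \left(-2 - 1\right)} + \left(\left(-3 + 9\right) + \left(-2\right)^{2}\right) 2 \left(-5 - 4\right) = \frac{1}{8} \frac{1}{-3} \cdot 7 + \left(6 + 4\right) 2 \left(-9\right) = \frac{1}{8} \left(- \frac{1}{3}\right) 7 + 10 \left(-18\right) = - \frac{7}{24} - 180 = - \frac{4327}{24}$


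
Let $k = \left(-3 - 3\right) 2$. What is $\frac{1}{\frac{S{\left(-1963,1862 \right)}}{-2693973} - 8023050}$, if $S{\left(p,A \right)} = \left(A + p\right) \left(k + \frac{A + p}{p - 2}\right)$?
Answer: $- \frac{52412445}{420507666880729} \approx -1.2464 \cdot 10^{-7}$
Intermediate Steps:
$k = -12$ ($k = \left(-6\right) 2 = -12$)
$S{\left(p,A \right)} = \left(-12 + \frac{A + p}{-2 + p}\right) \left(A + p\right)$ ($S{\left(p,A \right)} = \left(A + p\right) \left(-12 + \frac{A + p}{p - 2}\right) = \left(A + p\right) \left(-12 + \frac{A + p}{-2 + p}\right) = \left(-12 + \frac{A + p}{-2 + p}\right) \left(A + p\right)$)
$\frac{1}{\frac{S{\left(-1963,1862 \right)}}{-2693973} - 8023050} = \frac{1}{\frac{\frac{1}{-2 - 1963} \left(1862^{2} - 11 \left(-1963\right)^{2} + 24 \cdot 1862 + 24 \left(-1963\right) - 18620 \left(-1963\right)\right)}{-2693973} - 8023050} = \frac{1}{\frac{3467044 - 42387059 + 44688 - 47112 + 36551060}{-1965} \left(- \frac{1}{2693973}\right) - 8023050} = \frac{1}{- \frac{3467044 - 42387059 + 44688 - 47112 + 36551060}{1965} \left(- \frac{1}{2693973}\right) - 8023050} = \frac{1}{\left(- \frac{1}{1965}\right) \left(-2371379\right) \left(- \frac{1}{2693973}\right) - 8023050} = \frac{1}{\frac{2371379}{1965} \left(- \frac{1}{2693973}\right) - 8023050} = \frac{1}{- \frac{23479}{52412445} - 8023050} = \frac{1}{- \frac{420507666880729}{52412445}} = - \frac{52412445}{420507666880729}$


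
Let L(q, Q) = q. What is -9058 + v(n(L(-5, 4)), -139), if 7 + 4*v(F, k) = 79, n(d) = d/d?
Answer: -9040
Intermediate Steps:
n(d) = 1
v(F, k) = 18 (v(F, k) = -7/4 + (1/4)*79 = -7/4 + 79/4 = 18)
-9058 + v(n(L(-5, 4)), -139) = -9058 + 18 = -9040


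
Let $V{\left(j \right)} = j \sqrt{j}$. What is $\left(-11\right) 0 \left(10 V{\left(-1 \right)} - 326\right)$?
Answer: $0$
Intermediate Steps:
$V{\left(j \right)} = j^{\frac{3}{2}}$
$\left(-11\right) 0 \left(10 V{\left(-1 \right)} - 326\right) = \left(-11\right) 0 \left(10 \left(-1\right)^{\frac{3}{2}} - 326\right) = 0 \left(10 \left(- i\right) - 326\right) = 0 \left(- 10 i - 326\right) = 0 \left(-326 - 10 i\right) = 0$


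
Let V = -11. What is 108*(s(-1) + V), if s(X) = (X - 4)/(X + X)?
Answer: -918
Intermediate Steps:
s(X) = (-4 + X)/(2*X) (s(X) = (-4 + X)/((2*X)) = (-4 + X)*(1/(2*X)) = (-4 + X)/(2*X))
108*(s(-1) + V) = 108*((½)*(-4 - 1)/(-1) - 11) = 108*((½)*(-1)*(-5) - 11) = 108*(5/2 - 11) = 108*(-17/2) = -918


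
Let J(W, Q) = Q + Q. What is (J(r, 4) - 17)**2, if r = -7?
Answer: 81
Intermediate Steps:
J(W, Q) = 2*Q
(J(r, 4) - 17)**2 = (2*4 - 17)**2 = (8 - 17)**2 = (-9)**2 = 81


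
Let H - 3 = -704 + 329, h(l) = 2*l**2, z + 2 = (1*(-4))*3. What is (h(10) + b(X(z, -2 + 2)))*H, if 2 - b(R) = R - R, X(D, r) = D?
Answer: -75144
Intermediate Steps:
z = -14 (z = -2 + (1*(-4))*3 = -2 - 4*3 = -2 - 12 = -14)
b(R) = 2 (b(R) = 2 - (R - R) = 2 - 1*0 = 2 + 0 = 2)
H = -372 (H = 3 + (-704 + 329) = 3 - 375 = -372)
(h(10) + b(X(z, -2 + 2)))*H = (2*10**2 + 2)*(-372) = (2*100 + 2)*(-372) = (200 + 2)*(-372) = 202*(-372) = -75144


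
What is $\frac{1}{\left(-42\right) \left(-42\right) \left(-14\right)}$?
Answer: $- \frac{1}{24696} \approx -4.0492 \cdot 10^{-5}$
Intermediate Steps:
$\frac{1}{\left(-42\right) \left(-42\right) \left(-14\right)} = \frac{1}{1764 \left(-14\right)} = \frac{1}{-24696} = - \frac{1}{24696}$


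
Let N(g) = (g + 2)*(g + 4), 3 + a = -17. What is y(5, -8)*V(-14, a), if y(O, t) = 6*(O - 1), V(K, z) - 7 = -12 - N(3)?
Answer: -960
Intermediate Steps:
a = -20 (a = -3 - 17 = -20)
N(g) = (2 + g)*(4 + g)
V(K, z) = -40 (V(K, z) = 7 + (-12 - (8 + 3² + 6*3)) = 7 + (-12 - (8 + 9 + 18)) = 7 + (-12 - 1*35) = 7 + (-12 - 35) = 7 - 47 = -40)
y(O, t) = -6 + 6*O (y(O, t) = 6*(-1 + O) = -6 + 6*O)
y(5, -8)*V(-14, a) = (-6 + 6*5)*(-40) = (-6 + 30)*(-40) = 24*(-40) = -960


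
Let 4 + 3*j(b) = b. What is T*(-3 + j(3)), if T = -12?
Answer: 40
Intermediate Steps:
j(b) = -4/3 + b/3
T*(-3 + j(3)) = -12*(-3 + (-4/3 + (⅓)*3)) = -12*(-3 + (-4/3 + 1)) = -12*(-3 - ⅓) = -12*(-10/3) = 40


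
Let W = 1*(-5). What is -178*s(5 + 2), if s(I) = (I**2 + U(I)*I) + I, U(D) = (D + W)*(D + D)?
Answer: -44856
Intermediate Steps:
W = -5
U(D) = 2*D*(-5 + D) (U(D) = (D - 5)*(D + D) = (-5 + D)*(2*D) = 2*D*(-5 + D))
s(I) = I + I**2 + 2*I**2*(-5 + I) (s(I) = (I**2 + (2*I*(-5 + I))*I) + I = (I**2 + 2*I**2*(-5 + I)) + I = I + I**2 + 2*I**2*(-5 + I))
-178*s(5 + 2) = -178*(5 + 2)*(1 + (5 + 2) + 2*(5 + 2)*(-5 + (5 + 2))) = -1246*(1 + 7 + 2*7*(-5 + 7)) = -1246*(1 + 7 + 2*7*2) = -1246*(1 + 7 + 28) = -1246*36 = -178*252 = -44856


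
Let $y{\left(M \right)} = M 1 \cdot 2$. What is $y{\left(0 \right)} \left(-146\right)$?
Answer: $0$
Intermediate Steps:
$y{\left(M \right)} = 2 M$ ($y{\left(M \right)} = M 2 = 2 M$)
$y{\left(0 \right)} \left(-146\right) = 2 \cdot 0 \left(-146\right) = 0 \left(-146\right) = 0$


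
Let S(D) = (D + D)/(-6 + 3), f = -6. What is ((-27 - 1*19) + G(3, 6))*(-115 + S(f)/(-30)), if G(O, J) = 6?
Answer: 13816/3 ≈ 4605.3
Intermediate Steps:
S(D) = -2*D/3 (S(D) = (2*D)/(-3) = (2*D)*(-⅓) = -2*D/3)
((-27 - 1*19) + G(3, 6))*(-115 + S(f)/(-30)) = ((-27 - 1*19) + 6)*(-115 - ⅔*(-6)/(-30)) = ((-27 - 19) + 6)*(-115 + 4*(-1/30)) = (-46 + 6)*(-115 - 2/15) = -40*(-1727/15) = 13816/3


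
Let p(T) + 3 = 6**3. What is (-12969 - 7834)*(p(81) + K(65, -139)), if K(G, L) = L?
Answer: -1539422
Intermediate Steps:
p(T) = 213 (p(T) = -3 + 6**3 = -3 + 216 = 213)
(-12969 - 7834)*(p(81) + K(65, -139)) = (-12969 - 7834)*(213 - 139) = -20803*74 = -1539422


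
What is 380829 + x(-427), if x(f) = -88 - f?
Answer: 381168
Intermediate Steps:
380829 + x(-427) = 380829 + (-88 - 1*(-427)) = 380829 + (-88 + 427) = 380829 + 339 = 381168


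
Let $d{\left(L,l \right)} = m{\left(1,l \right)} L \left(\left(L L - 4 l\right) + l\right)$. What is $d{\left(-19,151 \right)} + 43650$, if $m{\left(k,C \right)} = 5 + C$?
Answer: $316338$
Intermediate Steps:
$d{\left(L,l \right)} = L \left(5 + l\right) \left(L^{2} - 3 l\right)$ ($d{\left(L,l \right)} = \left(5 + l\right) L \left(\left(L L - 4 l\right) + l\right) = L \left(5 + l\right) \left(\left(L^{2} - 4 l\right) + l\right) = L \left(5 + l\right) \left(L^{2} - 3 l\right)$)
$d{\left(-19,151 \right)} + 43650 = - 19 \left(5 + 151\right) \left(\left(-19\right)^{2} - 453\right) + 43650 = \left(-19\right) 156 \left(361 - 453\right) + 43650 = \left(-19\right) 156 \left(-92\right) + 43650 = 272688 + 43650 = 316338$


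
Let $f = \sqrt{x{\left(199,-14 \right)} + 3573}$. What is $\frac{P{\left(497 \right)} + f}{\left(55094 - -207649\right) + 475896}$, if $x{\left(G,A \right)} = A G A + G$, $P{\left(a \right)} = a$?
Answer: $\frac{497}{738639} + \frac{2 \sqrt{10694}}{738639} \approx 0.00095287$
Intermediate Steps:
$x{\left(G,A \right)} = G + G A^{2}$ ($x{\left(G,A \right)} = G A^{2} + G = G + G A^{2}$)
$f = 2 \sqrt{10694}$ ($f = \sqrt{199 \left(1 + \left(-14\right)^{2}\right) + 3573} = \sqrt{199 \left(1 + 196\right) + 3573} = \sqrt{199 \cdot 197 + 3573} = \sqrt{39203 + 3573} = \sqrt{42776} = 2 \sqrt{10694} \approx 206.82$)
$\frac{P{\left(497 \right)} + f}{\left(55094 - -207649\right) + 475896} = \frac{497 + 2 \sqrt{10694}}{\left(55094 - -207649\right) + 475896} = \frac{497 + 2 \sqrt{10694}}{\left(55094 + 207649\right) + 475896} = \frac{497 + 2 \sqrt{10694}}{262743 + 475896} = \frac{497 + 2 \sqrt{10694}}{738639} = \left(497 + 2 \sqrt{10694}\right) \frac{1}{738639} = \frac{497}{738639} + \frac{2 \sqrt{10694}}{738639}$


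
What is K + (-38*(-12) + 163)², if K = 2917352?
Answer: 3300513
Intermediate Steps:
K + (-38*(-12) + 163)² = 2917352 + (-38*(-12) + 163)² = 2917352 + (456 + 163)² = 2917352 + 619² = 2917352 + 383161 = 3300513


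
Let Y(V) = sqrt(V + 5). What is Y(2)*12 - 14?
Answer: -14 + 12*sqrt(7) ≈ 17.749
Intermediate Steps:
Y(V) = sqrt(5 + V)
Y(2)*12 - 14 = sqrt(5 + 2)*12 - 14 = sqrt(7)*12 - 14 = 12*sqrt(7) - 14 = -14 + 12*sqrt(7)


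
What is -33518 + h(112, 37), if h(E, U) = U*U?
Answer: -32149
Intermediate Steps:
h(E, U) = U²
-33518 + h(112, 37) = -33518 + 37² = -33518 + 1369 = -32149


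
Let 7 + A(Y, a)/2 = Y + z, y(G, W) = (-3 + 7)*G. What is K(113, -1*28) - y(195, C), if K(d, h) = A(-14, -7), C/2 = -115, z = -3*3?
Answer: -840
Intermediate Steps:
z = -9
C = -230 (C = 2*(-115) = -230)
y(G, W) = 4*G
A(Y, a) = -32 + 2*Y (A(Y, a) = -14 + 2*(Y - 9) = -14 + 2*(-9 + Y) = -14 + (-18 + 2*Y) = -32 + 2*Y)
K(d, h) = -60 (K(d, h) = -32 + 2*(-14) = -32 - 28 = -60)
K(113, -1*28) - y(195, C) = -60 - 4*195 = -60 - 1*780 = -60 - 780 = -840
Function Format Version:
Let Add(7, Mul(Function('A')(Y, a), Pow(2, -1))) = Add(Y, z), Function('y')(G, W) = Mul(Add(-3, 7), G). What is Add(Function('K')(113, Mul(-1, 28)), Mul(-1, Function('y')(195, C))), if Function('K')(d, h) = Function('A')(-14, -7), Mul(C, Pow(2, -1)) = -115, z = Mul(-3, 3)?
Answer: -840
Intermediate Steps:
z = -9
C = -230 (C = Mul(2, -115) = -230)
Function('y')(G, W) = Mul(4, G)
Function('A')(Y, a) = Add(-32, Mul(2, Y)) (Function('A')(Y, a) = Add(-14, Mul(2, Add(Y, -9))) = Add(-14, Mul(2, Add(-9, Y))) = Add(-14, Add(-18, Mul(2, Y))) = Add(-32, Mul(2, Y)))
Function('K')(d, h) = -60 (Function('K')(d, h) = Add(-32, Mul(2, -14)) = Add(-32, -28) = -60)
Add(Function('K')(113, Mul(-1, 28)), Mul(-1, Function('y')(195, C))) = Add(-60, Mul(-1, Mul(4, 195))) = Add(-60, Mul(-1, 780)) = Add(-60, -780) = -840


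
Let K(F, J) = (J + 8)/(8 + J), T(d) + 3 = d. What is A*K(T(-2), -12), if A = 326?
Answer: 326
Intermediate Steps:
T(d) = -3 + d
K(F, J) = 1 (K(F, J) = (8 + J)/(8 + J) = 1)
A*K(T(-2), -12) = 326*1 = 326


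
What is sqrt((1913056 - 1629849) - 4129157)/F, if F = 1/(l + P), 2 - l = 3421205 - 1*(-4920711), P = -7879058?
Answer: -81104860*I*sqrt(153838) ≈ -3.1811e+10*I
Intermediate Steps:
l = -8341914 (l = 2 - (3421205 - 1*(-4920711)) = 2 - (3421205 + 4920711) = 2 - 1*8341916 = 2 - 8341916 = -8341914)
F = -1/16220972 (F = 1/(-8341914 - 7879058) = 1/(-16220972) = -1/16220972 ≈ -6.1649e-8)
sqrt((1913056 - 1629849) - 4129157)/F = sqrt((1913056 - 1629849) - 4129157)/(-1/16220972) = sqrt(283207 - 4129157)*(-16220972) = sqrt(-3845950)*(-16220972) = (5*I*sqrt(153838))*(-16220972) = -81104860*I*sqrt(153838)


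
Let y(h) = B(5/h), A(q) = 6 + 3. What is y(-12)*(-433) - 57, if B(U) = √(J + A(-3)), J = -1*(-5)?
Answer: -57 - 433*√14 ≈ -1677.1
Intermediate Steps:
A(q) = 9
J = 5
B(U) = √14 (B(U) = √(5 + 9) = √14)
y(h) = √14
y(-12)*(-433) - 57 = √14*(-433) - 57 = -433*√14 - 57 = -57 - 433*√14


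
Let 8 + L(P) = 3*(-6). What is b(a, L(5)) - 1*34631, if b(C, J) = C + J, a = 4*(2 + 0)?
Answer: -34649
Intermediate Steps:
L(P) = -26 (L(P) = -8 + 3*(-6) = -8 - 18 = -26)
a = 8 (a = 4*2 = 8)
b(a, L(5)) - 1*34631 = (8 - 26) - 1*34631 = -18 - 34631 = -34649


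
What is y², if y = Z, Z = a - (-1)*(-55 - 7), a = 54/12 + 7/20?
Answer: 1306449/400 ≈ 3266.1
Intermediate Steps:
a = 97/20 (a = 54*(1/12) + 7*(1/20) = 9/2 + 7/20 = 97/20 ≈ 4.8500)
Z = -1143/20 (Z = 97/20 - (-1)*(-55 - 7) = 97/20 - (-1)*(-62) = 97/20 - 1*62 = 97/20 - 62 = -1143/20 ≈ -57.150)
y = -1143/20 ≈ -57.150
y² = (-1143/20)² = 1306449/400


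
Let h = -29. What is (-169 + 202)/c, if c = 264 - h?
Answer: 33/293 ≈ 0.11263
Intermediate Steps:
c = 293 (c = 264 - 1*(-29) = 264 + 29 = 293)
(-169 + 202)/c = (-169 + 202)/293 = 33*(1/293) = 33/293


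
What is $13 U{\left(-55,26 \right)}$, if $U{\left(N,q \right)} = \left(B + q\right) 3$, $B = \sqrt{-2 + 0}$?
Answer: $1014 + 39 i \sqrt{2} \approx 1014.0 + 55.154 i$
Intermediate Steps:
$B = i \sqrt{2}$ ($B = \sqrt{-2} = i \sqrt{2} \approx 1.4142 i$)
$U{\left(N,q \right)} = 3 q + 3 i \sqrt{2}$ ($U{\left(N,q \right)} = \left(i \sqrt{2} + q\right) 3 = \left(q + i \sqrt{2}\right) 3 = 3 q + 3 i \sqrt{2}$)
$13 U{\left(-55,26 \right)} = 13 \left(3 \cdot 26 + 3 i \sqrt{2}\right) = 13 \left(78 + 3 i \sqrt{2}\right) = 1014 + 39 i \sqrt{2}$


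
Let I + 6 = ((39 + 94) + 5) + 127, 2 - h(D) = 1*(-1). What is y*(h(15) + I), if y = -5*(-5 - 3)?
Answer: 10480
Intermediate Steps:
h(D) = 3 (h(D) = 2 - (-1) = 2 - 1*(-1) = 2 + 1 = 3)
I = 259 (I = -6 + (((39 + 94) + 5) + 127) = -6 + ((133 + 5) + 127) = -6 + (138 + 127) = -6 + 265 = 259)
y = 40 (y = -5*(-8) = 40)
y*(h(15) + I) = 40*(3 + 259) = 40*262 = 10480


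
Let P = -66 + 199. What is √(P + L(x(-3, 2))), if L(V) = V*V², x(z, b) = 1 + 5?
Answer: √349 ≈ 18.682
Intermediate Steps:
x(z, b) = 6
P = 133
L(V) = V³
√(P + L(x(-3, 2))) = √(133 + 6³) = √(133 + 216) = √349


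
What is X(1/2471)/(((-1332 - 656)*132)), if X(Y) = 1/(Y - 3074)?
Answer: 353/284753337264 ≈ 1.2397e-9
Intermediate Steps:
X(Y) = 1/(-3074 + Y)
X(1/2471)/(((-1332 - 656)*132)) = 1/((-3074 + 1/2471)*(((-1332 - 656)*132))) = 1/((-3074 + 1/2471)*((-1988*132))) = 1/(-7595853/2471*(-262416)) = -2471/7595853*(-1/262416) = 353/284753337264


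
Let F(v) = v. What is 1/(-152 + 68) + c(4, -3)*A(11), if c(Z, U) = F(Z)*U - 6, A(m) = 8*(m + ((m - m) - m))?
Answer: -1/84 ≈ -0.011905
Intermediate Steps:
A(m) = 0 (A(m) = 8*(m + (0 - m)) = 8*(m - m) = 8*0 = 0)
c(Z, U) = -6 + U*Z (c(Z, U) = Z*U - 6 = U*Z - 6 = -6 + U*Z)
1/(-152 + 68) + c(4, -3)*A(11) = 1/(-152 + 68) + (-6 - 3*4)*0 = 1/(-84) + (-6 - 12)*0 = -1/84 - 18*0 = -1/84 + 0 = -1/84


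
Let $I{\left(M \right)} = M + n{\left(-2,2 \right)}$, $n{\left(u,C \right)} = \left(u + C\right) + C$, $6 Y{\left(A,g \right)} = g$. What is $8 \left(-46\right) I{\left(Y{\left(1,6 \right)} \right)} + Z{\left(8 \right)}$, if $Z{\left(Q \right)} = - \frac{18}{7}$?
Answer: $- \frac{7746}{7} \approx -1106.6$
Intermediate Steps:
$Z{\left(Q \right)} = - \frac{18}{7}$ ($Z{\left(Q \right)} = \left(-18\right) \frac{1}{7} = - \frac{18}{7}$)
$Y{\left(A,g \right)} = \frac{g}{6}$
$n{\left(u,C \right)} = u + 2 C$ ($n{\left(u,C \right)} = \left(C + u\right) + C = u + 2 C$)
$I{\left(M \right)} = 2 + M$ ($I{\left(M \right)} = M + \left(-2 + 2 \cdot 2\right) = M + \left(-2 + 4\right) = M + 2 = 2 + M$)
$8 \left(-46\right) I{\left(Y{\left(1,6 \right)} \right)} + Z{\left(8 \right)} = 8 \left(-46\right) \left(2 + \frac{1}{6} \cdot 6\right) - \frac{18}{7} = - 368 \left(2 + 1\right) - \frac{18}{7} = \left(-368\right) 3 - \frac{18}{7} = -1104 - \frac{18}{7} = - \frac{7746}{7}$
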